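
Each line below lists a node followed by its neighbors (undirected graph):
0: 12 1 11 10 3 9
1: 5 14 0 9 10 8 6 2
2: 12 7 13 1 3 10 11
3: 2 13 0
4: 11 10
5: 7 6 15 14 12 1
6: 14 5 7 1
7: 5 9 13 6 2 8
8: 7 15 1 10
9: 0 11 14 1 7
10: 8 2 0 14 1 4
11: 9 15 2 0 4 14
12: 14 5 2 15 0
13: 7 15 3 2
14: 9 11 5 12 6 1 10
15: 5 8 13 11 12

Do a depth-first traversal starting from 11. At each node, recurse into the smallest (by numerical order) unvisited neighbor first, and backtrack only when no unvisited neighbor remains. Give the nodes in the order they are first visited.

Visit 11
11 → 0
0 → 1
1 → 2
2 → 3
3 → 13
13 → 7
7 → 5
5 → 6
6 → 14
14 → 9
14 → 10
10 → 4
10 → 8
8 → 15
15 → 12

11 0 1 2 3 13 7 5 6 14 9 10 4 8 15 12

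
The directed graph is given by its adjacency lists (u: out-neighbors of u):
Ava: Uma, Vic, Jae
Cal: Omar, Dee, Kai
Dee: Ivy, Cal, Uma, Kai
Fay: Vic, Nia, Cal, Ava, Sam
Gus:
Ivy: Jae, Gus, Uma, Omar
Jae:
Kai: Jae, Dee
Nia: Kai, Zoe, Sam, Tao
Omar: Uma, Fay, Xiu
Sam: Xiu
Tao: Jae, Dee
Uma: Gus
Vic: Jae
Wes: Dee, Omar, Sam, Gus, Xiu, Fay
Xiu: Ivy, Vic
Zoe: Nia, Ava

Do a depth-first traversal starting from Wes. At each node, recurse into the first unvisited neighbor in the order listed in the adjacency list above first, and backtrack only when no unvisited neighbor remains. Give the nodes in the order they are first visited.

Wes Dee Ivy Jae Gus Uma Omar Fay Vic Nia Kai Zoe Ava Sam Xiu Tao Cal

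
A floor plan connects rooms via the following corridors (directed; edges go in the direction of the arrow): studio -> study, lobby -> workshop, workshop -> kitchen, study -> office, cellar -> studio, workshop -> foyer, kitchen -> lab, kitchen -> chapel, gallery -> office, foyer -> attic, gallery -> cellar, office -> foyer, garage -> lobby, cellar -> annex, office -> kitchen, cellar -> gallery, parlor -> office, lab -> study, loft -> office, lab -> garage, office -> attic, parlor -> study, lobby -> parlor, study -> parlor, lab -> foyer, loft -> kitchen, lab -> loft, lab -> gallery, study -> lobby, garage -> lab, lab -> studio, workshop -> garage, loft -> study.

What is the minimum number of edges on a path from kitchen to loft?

Level 0: kitchen
Level 1: chapel, lab
Level 2: foyer, gallery, garage, loft, studio, study
Level 3: attic, cellar, lobby, office, parlor
Level 4: annex, workshop
loft first appears at level 2.

2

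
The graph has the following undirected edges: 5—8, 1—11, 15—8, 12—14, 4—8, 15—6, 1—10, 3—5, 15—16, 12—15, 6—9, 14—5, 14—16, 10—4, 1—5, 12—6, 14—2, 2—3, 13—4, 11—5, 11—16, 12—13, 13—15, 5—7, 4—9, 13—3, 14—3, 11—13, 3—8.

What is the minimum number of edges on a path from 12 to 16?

2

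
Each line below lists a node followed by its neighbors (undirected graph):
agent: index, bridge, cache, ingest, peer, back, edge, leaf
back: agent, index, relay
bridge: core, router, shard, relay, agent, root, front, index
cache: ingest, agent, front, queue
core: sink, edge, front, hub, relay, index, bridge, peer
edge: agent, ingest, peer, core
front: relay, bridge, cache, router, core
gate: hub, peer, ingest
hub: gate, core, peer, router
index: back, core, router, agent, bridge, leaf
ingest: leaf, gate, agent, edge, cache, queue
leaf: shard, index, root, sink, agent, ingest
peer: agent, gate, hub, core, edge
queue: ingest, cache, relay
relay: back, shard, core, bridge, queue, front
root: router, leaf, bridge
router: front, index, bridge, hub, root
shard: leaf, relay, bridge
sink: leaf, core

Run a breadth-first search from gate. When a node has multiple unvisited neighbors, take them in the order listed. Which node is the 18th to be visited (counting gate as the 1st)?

back

Visit gate; enqueue hub, peer, ingest → queue [hub, peer, ingest]
Visit hub; enqueue core, router → queue [peer, ingest, core, router]
Visit peer; enqueue agent, edge → queue [ingest, core, router, agent, edge]
Visit ingest; enqueue leaf, cache, queue → queue [core, router, agent, edge, leaf, cache, queue]
Visit core; enqueue sink, front, relay, index, bridge → queue [router, agent, edge, leaf, cache, queue, sink, front, relay, index, bridge]
Visit router; enqueue root → queue [agent, edge, leaf, cache, queue, sink, front, relay, index, bridge, root]
Visit agent; enqueue back → queue [edge, leaf, cache, queue, sink, front, relay, index, bridge, root, back]
Visit edge → queue [leaf, cache, queue, sink, front, relay, index, bridge, root, back]
Visit leaf; enqueue shard → queue [cache, queue, sink, front, relay, index, bridge, root, back, shard]
Visit cache → queue [queue, sink, front, relay, index, bridge, root, back, shard]
Visit queue → queue [sink, front, relay, index, bridge, root, back, shard]
Visit sink → queue [front, relay, index, bridge, root, back, shard]
Visit front → queue [relay, index, bridge, root, back, shard]
Visit relay → queue [index, bridge, root, back, shard]
Visit index → queue [bridge, root, back, shard]
Visit bridge → queue [root, back, shard]
Visit root → queue [back, shard]
Visit back → queue [shard]
Visit shard → queue []

Visit order: gate, hub, peer, ingest, core, router, agent, edge, leaf, cache, queue, sink, front, relay, index, bridge, root, back, shard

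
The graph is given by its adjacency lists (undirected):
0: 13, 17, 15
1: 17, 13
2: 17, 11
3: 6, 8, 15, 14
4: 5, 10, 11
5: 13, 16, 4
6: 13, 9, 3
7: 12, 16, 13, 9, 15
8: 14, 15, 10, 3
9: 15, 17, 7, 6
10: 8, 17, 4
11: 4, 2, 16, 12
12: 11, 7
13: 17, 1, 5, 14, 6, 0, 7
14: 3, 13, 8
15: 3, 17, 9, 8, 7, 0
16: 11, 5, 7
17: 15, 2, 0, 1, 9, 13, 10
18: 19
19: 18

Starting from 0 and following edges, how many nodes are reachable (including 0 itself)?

BFS from 0 visits: 0, 13, 15, 17, 1, 5, 6, 7, 14, 3, 8, 9, 2, 10, 4, 16, 12, 11
Reachable nodes: 18 of 20 total.

18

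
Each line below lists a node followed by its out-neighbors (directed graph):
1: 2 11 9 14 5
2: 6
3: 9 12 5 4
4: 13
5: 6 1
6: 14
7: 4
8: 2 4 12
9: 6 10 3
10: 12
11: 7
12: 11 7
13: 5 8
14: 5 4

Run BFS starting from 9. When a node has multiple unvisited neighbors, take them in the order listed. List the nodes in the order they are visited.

9 -> 6 -> 10 -> 3 -> 14 -> 12 -> 5 -> 4 -> 11 -> 7 -> 1 -> 13 -> 2 -> 8

Visit 9; enqueue 6, 10, 3 → queue [6, 10, 3]
Visit 6; enqueue 14 → queue [10, 3, 14]
Visit 10; enqueue 12 → queue [3, 14, 12]
Visit 3; enqueue 5, 4 → queue [14, 12, 5, 4]
Visit 14 → queue [12, 5, 4]
Visit 12; enqueue 11, 7 → queue [5, 4, 11, 7]
Visit 5; enqueue 1 → queue [4, 11, 7, 1]
Visit 4; enqueue 13 → queue [11, 7, 1, 13]
Visit 11 → queue [7, 1, 13]
Visit 7 → queue [1, 13]
Visit 1; enqueue 2 → queue [13, 2]
Visit 13; enqueue 8 → queue [2, 8]
Visit 2 → queue [8]
Visit 8 → queue []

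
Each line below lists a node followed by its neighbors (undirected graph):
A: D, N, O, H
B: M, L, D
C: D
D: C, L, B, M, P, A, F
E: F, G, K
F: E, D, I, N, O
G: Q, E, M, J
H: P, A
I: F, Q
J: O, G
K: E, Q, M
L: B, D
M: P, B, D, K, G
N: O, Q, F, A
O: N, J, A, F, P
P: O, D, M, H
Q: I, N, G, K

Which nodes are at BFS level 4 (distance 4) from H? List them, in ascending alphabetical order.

Level 0: H
Level 1: A, P
Level 2: D, M, N, O
Level 3: B, C, F, G, J, K, L, Q
Level 4: E, I

E, I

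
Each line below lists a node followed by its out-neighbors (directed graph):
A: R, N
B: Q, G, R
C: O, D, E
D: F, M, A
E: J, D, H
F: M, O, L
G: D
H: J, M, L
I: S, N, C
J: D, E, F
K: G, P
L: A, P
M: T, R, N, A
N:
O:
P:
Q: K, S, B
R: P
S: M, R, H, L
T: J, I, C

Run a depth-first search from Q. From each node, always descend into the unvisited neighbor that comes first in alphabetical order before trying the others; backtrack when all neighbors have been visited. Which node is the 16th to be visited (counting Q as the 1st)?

Visit Q
Q → B
B → G
G → D
D → A
A → N
A → R
R → P
D → F
F → L
F → M
M → T
T → C
C → E
E → H
H → J
C → O
T → I
I → S
Q → K

Visit order: Q, B, G, D, A, N, R, P, F, L, M, T, C, E, H, J, O, I, S, K

J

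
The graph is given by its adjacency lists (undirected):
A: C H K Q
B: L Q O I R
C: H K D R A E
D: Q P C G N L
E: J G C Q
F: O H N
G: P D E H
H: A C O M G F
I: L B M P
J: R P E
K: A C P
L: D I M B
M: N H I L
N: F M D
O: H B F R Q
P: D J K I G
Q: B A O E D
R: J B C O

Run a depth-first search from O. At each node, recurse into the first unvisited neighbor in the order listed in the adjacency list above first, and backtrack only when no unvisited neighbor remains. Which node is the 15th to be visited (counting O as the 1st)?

R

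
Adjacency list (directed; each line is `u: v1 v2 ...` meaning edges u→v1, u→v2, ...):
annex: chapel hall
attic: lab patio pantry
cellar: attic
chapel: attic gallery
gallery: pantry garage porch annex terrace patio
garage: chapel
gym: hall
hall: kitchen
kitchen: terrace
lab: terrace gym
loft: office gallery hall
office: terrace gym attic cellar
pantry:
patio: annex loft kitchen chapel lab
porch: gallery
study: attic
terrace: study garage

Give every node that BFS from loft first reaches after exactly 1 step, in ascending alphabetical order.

Level 0: loft
Level 1: gallery, hall, office
Level 2: annex, attic, cellar, garage, gym, kitchen, pantry, patio, porch, terrace
Level 3: chapel, lab, study

gallery, hall, office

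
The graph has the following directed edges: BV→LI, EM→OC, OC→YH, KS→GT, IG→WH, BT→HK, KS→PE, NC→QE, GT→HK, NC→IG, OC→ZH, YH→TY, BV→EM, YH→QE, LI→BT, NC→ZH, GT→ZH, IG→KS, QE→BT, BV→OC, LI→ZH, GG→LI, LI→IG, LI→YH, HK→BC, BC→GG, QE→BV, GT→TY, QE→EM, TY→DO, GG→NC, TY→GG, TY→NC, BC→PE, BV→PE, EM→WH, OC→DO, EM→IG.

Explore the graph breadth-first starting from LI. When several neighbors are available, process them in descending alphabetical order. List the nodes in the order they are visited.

LI → ZH → YH → IG → BT → TY → QE → WH → KS → HK → NC → GG → DO → EM → BV → PE → GT → BC → OC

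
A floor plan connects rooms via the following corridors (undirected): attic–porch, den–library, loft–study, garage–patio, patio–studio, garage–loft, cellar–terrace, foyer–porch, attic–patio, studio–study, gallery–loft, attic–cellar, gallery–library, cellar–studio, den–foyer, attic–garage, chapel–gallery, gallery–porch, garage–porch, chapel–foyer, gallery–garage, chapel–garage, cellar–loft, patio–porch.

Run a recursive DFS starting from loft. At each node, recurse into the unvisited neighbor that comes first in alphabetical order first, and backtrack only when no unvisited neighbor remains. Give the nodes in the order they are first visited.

Visit loft
loft → cellar
cellar → attic
attic → garage
garage → chapel
chapel → foyer
foyer → den
den → library
library → gallery
gallery → porch
porch → patio
patio → studio
studio → study
cellar → terrace

loft, cellar, attic, garage, chapel, foyer, den, library, gallery, porch, patio, studio, study, terrace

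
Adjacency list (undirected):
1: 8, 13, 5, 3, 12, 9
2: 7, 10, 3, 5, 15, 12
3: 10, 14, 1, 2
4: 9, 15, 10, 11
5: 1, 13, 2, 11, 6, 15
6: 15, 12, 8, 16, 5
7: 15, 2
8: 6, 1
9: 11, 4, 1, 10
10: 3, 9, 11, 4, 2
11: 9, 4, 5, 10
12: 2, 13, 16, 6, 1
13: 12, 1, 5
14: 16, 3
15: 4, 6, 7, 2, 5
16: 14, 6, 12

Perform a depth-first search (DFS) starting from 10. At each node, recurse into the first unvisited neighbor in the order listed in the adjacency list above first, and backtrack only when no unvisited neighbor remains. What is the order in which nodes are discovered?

Visit 10
10 → 3
3 → 14
14 → 16
16 → 6
6 → 15
15 → 4
4 → 9
9 → 11
11 → 5
5 → 1
1 → 8
1 → 13
13 → 12
12 → 2
2 → 7

10 → 3 → 14 → 16 → 6 → 15 → 4 → 9 → 11 → 5 → 1 → 8 → 13 → 12 → 2 → 7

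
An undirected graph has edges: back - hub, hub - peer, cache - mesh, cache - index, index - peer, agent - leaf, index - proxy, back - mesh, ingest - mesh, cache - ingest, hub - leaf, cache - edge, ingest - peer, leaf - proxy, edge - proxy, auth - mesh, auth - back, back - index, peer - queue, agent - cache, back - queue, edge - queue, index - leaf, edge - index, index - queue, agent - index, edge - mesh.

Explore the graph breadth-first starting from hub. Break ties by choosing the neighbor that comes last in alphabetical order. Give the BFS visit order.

hub -> peer -> leaf -> back -> queue -> ingest -> index -> proxy -> agent -> mesh -> auth -> edge -> cache

Visit hub; enqueue peer, leaf, back → queue [peer, leaf, back]
Visit peer; enqueue queue, ingest, index → queue [leaf, back, queue, ingest, index]
Visit leaf; enqueue proxy, agent → queue [back, queue, ingest, index, proxy, agent]
Visit back; enqueue mesh, auth → queue [queue, ingest, index, proxy, agent, mesh, auth]
Visit queue; enqueue edge → queue [ingest, index, proxy, agent, mesh, auth, edge]
Visit ingest; enqueue cache → queue [index, proxy, agent, mesh, auth, edge, cache]
Visit index → queue [proxy, agent, mesh, auth, edge, cache]
Visit proxy → queue [agent, mesh, auth, edge, cache]
Visit agent → queue [mesh, auth, edge, cache]
Visit mesh → queue [auth, edge, cache]
Visit auth → queue [edge, cache]
Visit edge → queue [cache]
Visit cache → queue []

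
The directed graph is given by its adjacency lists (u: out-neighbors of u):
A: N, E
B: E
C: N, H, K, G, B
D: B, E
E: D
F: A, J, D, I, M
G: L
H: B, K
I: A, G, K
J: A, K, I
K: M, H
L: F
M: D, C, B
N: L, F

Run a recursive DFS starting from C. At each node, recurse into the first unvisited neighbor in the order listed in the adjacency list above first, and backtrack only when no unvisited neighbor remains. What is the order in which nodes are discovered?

Visit C
C → N
N → L
L → F
F → A
A → E
E → D
D → B
F → J
J → K
K → M
K → H
J → I
I → G

C -> N -> L -> F -> A -> E -> D -> B -> J -> K -> M -> H -> I -> G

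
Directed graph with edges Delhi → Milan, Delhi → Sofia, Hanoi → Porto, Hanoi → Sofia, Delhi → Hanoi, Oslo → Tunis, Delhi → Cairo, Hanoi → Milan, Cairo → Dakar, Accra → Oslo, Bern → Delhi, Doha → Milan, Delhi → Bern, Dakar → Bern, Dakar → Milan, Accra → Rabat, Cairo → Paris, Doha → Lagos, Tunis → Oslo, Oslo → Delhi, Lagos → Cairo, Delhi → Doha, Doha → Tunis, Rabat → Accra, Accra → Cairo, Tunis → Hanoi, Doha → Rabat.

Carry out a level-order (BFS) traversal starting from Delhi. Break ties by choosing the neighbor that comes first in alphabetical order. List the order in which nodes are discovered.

Visit Delhi; enqueue Bern, Cairo, Doha, Hanoi, Milan, Sofia → queue [Bern, Cairo, Doha, Hanoi, Milan, Sofia]
Visit Bern → queue [Cairo, Doha, Hanoi, Milan, Sofia]
Visit Cairo; enqueue Dakar, Paris → queue [Doha, Hanoi, Milan, Sofia, Dakar, Paris]
Visit Doha; enqueue Lagos, Rabat, Tunis → queue [Hanoi, Milan, Sofia, Dakar, Paris, Lagos, Rabat, Tunis]
Visit Hanoi; enqueue Porto → queue [Milan, Sofia, Dakar, Paris, Lagos, Rabat, Tunis, Porto]
Visit Milan → queue [Sofia, Dakar, Paris, Lagos, Rabat, Tunis, Porto]
Visit Sofia → queue [Dakar, Paris, Lagos, Rabat, Tunis, Porto]
Visit Dakar → queue [Paris, Lagos, Rabat, Tunis, Porto]
Visit Paris → queue [Lagos, Rabat, Tunis, Porto]
Visit Lagos → queue [Rabat, Tunis, Porto]
Visit Rabat; enqueue Accra → queue [Tunis, Porto, Accra]
Visit Tunis; enqueue Oslo → queue [Porto, Accra, Oslo]
Visit Porto → queue [Accra, Oslo]
Visit Accra → queue [Oslo]
Visit Oslo → queue []

Delhi -> Bern -> Cairo -> Doha -> Hanoi -> Milan -> Sofia -> Dakar -> Paris -> Lagos -> Rabat -> Tunis -> Porto -> Accra -> Oslo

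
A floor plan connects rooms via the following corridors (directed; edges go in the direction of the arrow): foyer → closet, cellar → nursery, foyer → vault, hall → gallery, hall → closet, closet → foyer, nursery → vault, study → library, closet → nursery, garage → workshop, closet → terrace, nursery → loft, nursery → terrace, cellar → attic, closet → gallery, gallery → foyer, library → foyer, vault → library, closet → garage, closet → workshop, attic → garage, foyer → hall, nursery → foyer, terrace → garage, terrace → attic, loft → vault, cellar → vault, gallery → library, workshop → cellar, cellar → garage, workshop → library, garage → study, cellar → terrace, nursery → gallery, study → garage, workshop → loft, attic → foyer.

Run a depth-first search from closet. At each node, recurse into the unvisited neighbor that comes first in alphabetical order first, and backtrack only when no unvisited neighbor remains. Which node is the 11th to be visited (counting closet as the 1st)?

Visit closet
closet → foyer
foyer → hall
hall → gallery
gallery → library
foyer → vault
closet → garage
garage → study
garage → workshop
workshop → cellar
cellar → attic
cellar → nursery
nursery → loft
nursery → terrace

Visit order: closet, foyer, hall, gallery, library, vault, garage, study, workshop, cellar, attic, nursery, loft, terrace

attic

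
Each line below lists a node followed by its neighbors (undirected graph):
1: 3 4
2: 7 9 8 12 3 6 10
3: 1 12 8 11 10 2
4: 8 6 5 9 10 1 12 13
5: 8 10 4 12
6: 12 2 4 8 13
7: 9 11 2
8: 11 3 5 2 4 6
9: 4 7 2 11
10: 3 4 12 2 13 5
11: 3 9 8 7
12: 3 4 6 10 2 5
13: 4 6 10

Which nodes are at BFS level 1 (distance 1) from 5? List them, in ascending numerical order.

Level 0: 5
Level 1: 4, 8, 10, 12
Level 2: 1, 2, 3, 6, 9, 11, 13
Level 3: 7

4, 8, 10, 12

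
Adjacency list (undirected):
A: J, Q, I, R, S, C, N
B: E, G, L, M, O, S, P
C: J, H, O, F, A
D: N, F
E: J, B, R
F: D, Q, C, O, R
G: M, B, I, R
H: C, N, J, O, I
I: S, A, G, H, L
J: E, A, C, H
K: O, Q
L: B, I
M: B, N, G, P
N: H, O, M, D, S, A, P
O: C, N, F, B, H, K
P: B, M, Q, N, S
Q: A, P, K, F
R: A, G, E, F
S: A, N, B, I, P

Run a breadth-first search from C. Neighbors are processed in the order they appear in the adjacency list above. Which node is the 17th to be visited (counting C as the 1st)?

P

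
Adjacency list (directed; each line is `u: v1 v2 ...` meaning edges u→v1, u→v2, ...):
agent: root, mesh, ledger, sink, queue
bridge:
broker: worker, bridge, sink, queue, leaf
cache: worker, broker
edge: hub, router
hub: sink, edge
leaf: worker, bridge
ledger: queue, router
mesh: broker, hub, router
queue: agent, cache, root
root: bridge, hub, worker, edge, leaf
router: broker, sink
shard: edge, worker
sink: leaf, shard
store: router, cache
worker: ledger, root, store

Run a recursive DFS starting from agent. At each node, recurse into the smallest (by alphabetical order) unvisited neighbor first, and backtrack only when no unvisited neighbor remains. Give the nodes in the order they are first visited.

Visit agent
agent → ledger
ledger → queue
queue → cache
cache → broker
broker → bridge
broker → leaf
leaf → worker
worker → root
root → edge
edge → hub
hub → sink
sink → shard
edge → router
worker → store
agent → mesh

agent ledger queue cache broker bridge leaf worker root edge hub sink shard router store mesh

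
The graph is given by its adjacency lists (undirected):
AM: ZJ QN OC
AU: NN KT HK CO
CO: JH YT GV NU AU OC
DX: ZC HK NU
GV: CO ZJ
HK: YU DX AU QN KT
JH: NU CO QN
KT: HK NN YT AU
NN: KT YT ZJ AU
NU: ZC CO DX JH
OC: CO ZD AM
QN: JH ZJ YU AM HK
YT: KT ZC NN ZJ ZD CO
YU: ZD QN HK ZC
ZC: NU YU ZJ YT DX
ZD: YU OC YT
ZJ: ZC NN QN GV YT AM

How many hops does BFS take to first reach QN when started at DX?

2

Level 0: DX
Level 1: HK, NU, ZC
Level 2: AU, CO, JH, KT, QN, YT, YU, ZJ
Level 3: AM, GV, NN, OC, ZD
QN first appears at level 2.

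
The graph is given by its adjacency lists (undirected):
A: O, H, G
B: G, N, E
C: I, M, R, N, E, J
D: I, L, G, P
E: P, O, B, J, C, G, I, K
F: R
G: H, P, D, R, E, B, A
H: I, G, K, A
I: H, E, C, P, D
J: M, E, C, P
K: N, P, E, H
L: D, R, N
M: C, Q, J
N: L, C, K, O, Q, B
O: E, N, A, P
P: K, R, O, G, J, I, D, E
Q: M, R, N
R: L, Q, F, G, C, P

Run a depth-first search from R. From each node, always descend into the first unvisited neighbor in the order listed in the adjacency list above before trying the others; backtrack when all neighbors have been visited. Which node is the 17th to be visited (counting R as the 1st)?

B

Visit R
R → L
L → D
D → I
I → H
H → G
G → P
P → K
K → N
N → C
C → M
M → Q
M → J
J → E
E → O
O → A
E → B
R → F

Visit order: R, L, D, I, H, G, P, K, N, C, M, Q, J, E, O, A, B, F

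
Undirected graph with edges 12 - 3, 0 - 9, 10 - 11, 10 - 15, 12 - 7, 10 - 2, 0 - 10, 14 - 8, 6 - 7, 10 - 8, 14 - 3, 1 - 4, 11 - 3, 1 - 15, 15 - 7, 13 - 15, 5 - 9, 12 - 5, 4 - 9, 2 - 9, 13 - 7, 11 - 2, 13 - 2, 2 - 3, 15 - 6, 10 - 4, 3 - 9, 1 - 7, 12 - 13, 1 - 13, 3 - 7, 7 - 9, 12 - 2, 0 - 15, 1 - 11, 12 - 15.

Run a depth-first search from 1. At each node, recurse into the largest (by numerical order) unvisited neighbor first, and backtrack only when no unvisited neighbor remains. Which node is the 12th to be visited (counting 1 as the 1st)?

Visit 1
1 → 15
15 → 13
13 → 12
12 → 7
7 → 9
9 → 5
9 → 4
4 → 10
10 → 11
11 → 3
3 → 14
14 → 8
3 → 2
10 → 0
7 → 6

Visit order: 1, 15, 13, 12, 7, 9, 5, 4, 10, 11, 3, 14, 8, 2, 0, 6

14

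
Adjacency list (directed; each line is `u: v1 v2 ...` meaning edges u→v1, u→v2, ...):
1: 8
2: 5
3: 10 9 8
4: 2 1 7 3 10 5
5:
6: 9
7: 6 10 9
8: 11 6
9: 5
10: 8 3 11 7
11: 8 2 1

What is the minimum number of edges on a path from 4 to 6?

2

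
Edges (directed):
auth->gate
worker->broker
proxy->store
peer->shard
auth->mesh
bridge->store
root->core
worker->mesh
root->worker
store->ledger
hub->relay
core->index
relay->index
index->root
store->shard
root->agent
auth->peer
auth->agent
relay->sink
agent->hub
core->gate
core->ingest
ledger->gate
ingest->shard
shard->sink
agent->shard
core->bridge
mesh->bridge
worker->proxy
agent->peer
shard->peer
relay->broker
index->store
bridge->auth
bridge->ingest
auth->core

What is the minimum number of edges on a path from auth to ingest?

2

Level 0: auth
Level 1: agent, core, gate, mesh, peer
Level 2: bridge, hub, index, ingest, shard
Level 3: relay, root, sink, store
Level 4: broker, ledger, worker
Level 5: proxy
ingest first appears at level 2.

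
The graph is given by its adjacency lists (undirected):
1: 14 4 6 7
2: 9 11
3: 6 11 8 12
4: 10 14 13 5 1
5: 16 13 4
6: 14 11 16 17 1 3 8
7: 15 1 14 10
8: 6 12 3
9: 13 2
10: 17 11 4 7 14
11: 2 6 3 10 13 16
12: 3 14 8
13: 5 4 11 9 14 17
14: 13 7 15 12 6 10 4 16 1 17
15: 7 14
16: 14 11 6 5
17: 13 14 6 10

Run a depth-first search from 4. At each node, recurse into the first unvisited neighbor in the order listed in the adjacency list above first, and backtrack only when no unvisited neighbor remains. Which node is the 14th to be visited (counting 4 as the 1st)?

9

Visit 4
4 → 10
10 → 17
17 → 13
13 → 5
5 → 16
16 → 14
14 → 7
7 → 15
7 → 1
1 → 6
6 → 11
11 → 2
2 → 9
11 → 3
3 → 8
8 → 12

Visit order: 4, 10, 17, 13, 5, 16, 14, 7, 15, 1, 6, 11, 2, 9, 3, 8, 12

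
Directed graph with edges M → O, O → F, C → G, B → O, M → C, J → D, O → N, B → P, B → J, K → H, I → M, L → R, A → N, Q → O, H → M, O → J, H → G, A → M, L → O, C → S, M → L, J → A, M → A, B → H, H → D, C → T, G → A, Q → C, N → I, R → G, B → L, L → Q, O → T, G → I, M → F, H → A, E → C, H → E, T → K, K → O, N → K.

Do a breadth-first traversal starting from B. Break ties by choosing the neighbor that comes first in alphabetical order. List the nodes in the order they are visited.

Visit B; enqueue H, J, L, O, P → queue [H, J, L, O, P]
Visit H; enqueue A, D, E, G, M → queue [J, L, O, P, A, D, E, G, M]
Visit J → queue [L, O, P, A, D, E, G, M]
Visit L; enqueue Q, R → queue [O, P, A, D, E, G, M, Q, R]
Visit O; enqueue F, N, T → queue [P, A, D, E, G, M, Q, R, F, N, T]
Visit P → queue [A, D, E, G, M, Q, R, F, N, T]
Visit A → queue [D, E, G, M, Q, R, F, N, T]
Visit D → queue [E, G, M, Q, R, F, N, T]
Visit E; enqueue C → queue [G, M, Q, R, F, N, T, C]
Visit G; enqueue I → queue [M, Q, R, F, N, T, C, I]
Visit M → queue [Q, R, F, N, T, C, I]
Visit Q → queue [R, F, N, T, C, I]
Visit R → queue [F, N, T, C, I]
Visit F → queue [N, T, C, I]
Visit N; enqueue K → queue [T, C, I, K]
Visit T → queue [C, I, K]
Visit C; enqueue S → queue [I, K, S]
Visit I → queue [K, S]
Visit K → queue [S]
Visit S → queue []

B H J L O P A D E G M Q R F N T C I K S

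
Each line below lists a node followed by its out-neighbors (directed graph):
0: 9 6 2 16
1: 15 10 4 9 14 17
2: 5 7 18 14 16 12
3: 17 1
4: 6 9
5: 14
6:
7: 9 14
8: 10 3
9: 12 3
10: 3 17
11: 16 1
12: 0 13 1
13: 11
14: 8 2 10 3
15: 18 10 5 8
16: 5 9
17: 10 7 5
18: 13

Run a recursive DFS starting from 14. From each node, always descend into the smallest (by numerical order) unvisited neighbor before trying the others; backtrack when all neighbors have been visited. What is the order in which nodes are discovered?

Visit 14
14 → 2
2 → 5
2 → 7
7 → 9
9 → 3
3 → 1
1 → 4
4 → 6
1 → 10
10 → 17
1 → 15
15 → 8
15 → 18
18 → 13
13 → 11
11 → 16
9 → 12
12 → 0

14 2 5 7 9 3 1 4 6 10 17 15 8 18 13 11 16 12 0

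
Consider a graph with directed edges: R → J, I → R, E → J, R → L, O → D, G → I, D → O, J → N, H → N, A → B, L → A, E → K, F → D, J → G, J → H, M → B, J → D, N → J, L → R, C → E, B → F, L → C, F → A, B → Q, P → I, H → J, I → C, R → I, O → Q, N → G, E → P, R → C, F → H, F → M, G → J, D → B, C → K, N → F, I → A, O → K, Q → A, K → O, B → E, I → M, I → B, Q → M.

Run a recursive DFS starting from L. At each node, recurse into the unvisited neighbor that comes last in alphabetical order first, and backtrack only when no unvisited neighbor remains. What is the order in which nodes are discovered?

L, R, J, N, G, I, M, B, Q, A, F, H, D, O, K, E, P, C

Visit L
L → R
R → J
J → N
N → G
G → I
I → M
M → B
B → Q
Q → A
B → F
F → H
F → D
D → O
O → K
B → E
E → P
I → C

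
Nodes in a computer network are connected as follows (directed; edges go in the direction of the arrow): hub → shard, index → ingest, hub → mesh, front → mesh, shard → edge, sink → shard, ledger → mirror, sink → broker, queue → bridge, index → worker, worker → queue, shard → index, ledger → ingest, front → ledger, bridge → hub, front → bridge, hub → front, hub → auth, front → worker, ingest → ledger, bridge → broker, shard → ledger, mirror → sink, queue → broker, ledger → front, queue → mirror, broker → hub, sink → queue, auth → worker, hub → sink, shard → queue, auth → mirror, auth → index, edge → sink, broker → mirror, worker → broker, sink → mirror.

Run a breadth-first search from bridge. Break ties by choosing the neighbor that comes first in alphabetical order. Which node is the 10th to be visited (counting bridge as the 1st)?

Visit bridge; enqueue broker, hub → queue [broker, hub]
Visit broker; enqueue mirror → queue [hub, mirror]
Visit hub; enqueue auth, front, mesh, shard, sink → queue [mirror, auth, front, mesh, shard, sink]
Visit mirror → queue [auth, front, mesh, shard, sink]
Visit auth; enqueue index, worker → queue [front, mesh, shard, sink, index, worker]
Visit front; enqueue ledger → queue [mesh, shard, sink, index, worker, ledger]
Visit mesh → queue [shard, sink, index, worker, ledger]
Visit shard; enqueue edge, queue → queue [sink, index, worker, ledger, edge, queue]
Visit sink → queue [index, worker, ledger, edge, queue]
Visit index; enqueue ingest → queue [worker, ledger, edge, queue, ingest]
Visit worker → queue [ledger, edge, queue, ingest]
Visit ledger → queue [edge, queue, ingest]
Visit edge → queue [queue, ingest]
Visit queue → queue [ingest]
Visit ingest → queue []

Visit order: bridge, broker, hub, mirror, auth, front, mesh, shard, sink, index, worker, ledger, edge, queue, ingest

index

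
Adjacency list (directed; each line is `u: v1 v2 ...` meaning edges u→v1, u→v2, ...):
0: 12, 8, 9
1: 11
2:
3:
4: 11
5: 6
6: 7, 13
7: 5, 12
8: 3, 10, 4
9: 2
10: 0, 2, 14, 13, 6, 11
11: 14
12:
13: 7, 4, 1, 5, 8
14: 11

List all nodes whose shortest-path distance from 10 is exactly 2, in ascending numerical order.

1, 4, 5, 7, 8, 9, 12

Level 0: 10
Level 1: 0, 2, 6, 11, 13, 14
Level 2: 1, 4, 5, 7, 8, 9, 12
Level 3: 3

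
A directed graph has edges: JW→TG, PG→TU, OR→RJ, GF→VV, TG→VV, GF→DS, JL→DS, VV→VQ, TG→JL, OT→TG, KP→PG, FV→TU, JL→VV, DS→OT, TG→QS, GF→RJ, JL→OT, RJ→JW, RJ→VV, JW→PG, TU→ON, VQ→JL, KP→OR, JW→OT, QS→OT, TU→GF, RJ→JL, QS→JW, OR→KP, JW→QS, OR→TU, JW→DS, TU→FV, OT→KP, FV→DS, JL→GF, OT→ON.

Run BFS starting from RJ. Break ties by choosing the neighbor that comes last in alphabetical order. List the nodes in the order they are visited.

Visit RJ; enqueue VV, JW, JL → queue [VV, JW, JL]
Visit VV; enqueue VQ → queue [JW, JL, VQ]
Visit JW; enqueue TG, QS, PG, OT, DS → queue [JL, VQ, TG, QS, PG, OT, DS]
Visit JL; enqueue GF → queue [VQ, TG, QS, PG, OT, DS, GF]
Visit VQ → queue [TG, QS, PG, OT, DS, GF]
Visit TG → queue [QS, PG, OT, DS, GF]
Visit QS → queue [PG, OT, DS, GF]
Visit PG; enqueue TU → queue [OT, DS, GF, TU]
Visit OT; enqueue ON, KP → queue [DS, GF, TU, ON, KP]
Visit DS → queue [GF, TU, ON, KP]
Visit GF → queue [TU, ON, KP]
Visit TU; enqueue FV → queue [ON, KP, FV]
Visit ON → queue [KP, FV]
Visit KP; enqueue OR → queue [FV, OR]
Visit FV → queue [OR]
Visit OR → queue []

RJ, VV, JW, JL, VQ, TG, QS, PG, OT, DS, GF, TU, ON, KP, FV, OR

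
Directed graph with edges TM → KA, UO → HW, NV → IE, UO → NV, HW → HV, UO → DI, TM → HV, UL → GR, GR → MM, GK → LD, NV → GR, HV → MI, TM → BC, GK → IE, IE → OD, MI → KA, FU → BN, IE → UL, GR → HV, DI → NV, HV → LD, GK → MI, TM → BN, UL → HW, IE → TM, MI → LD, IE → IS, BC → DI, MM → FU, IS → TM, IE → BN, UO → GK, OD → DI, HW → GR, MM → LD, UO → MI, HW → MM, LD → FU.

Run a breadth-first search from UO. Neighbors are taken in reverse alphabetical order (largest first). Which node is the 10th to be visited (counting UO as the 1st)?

Visit UO; enqueue NV, MI, HW, GK, DI → queue [NV, MI, HW, GK, DI]
Visit NV; enqueue IE, GR → queue [MI, HW, GK, DI, IE, GR]
Visit MI; enqueue LD, KA → queue [HW, GK, DI, IE, GR, LD, KA]
Visit HW; enqueue MM, HV → queue [GK, DI, IE, GR, LD, KA, MM, HV]
Visit GK → queue [DI, IE, GR, LD, KA, MM, HV]
Visit DI → queue [IE, GR, LD, KA, MM, HV]
Visit IE; enqueue UL, TM, OD, IS, BN → queue [GR, LD, KA, MM, HV, UL, TM, OD, IS, BN]
Visit GR → queue [LD, KA, MM, HV, UL, TM, OD, IS, BN]
Visit LD; enqueue FU → queue [KA, MM, HV, UL, TM, OD, IS, BN, FU]
Visit KA → queue [MM, HV, UL, TM, OD, IS, BN, FU]
Visit MM → queue [HV, UL, TM, OD, IS, BN, FU]
Visit HV → queue [UL, TM, OD, IS, BN, FU]
Visit UL → queue [TM, OD, IS, BN, FU]
Visit TM; enqueue BC → queue [OD, IS, BN, FU, BC]
Visit OD → queue [IS, BN, FU, BC]
Visit IS → queue [BN, FU, BC]
Visit BN → queue [FU, BC]
Visit FU → queue [BC]
Visit BC → queue []

Visit order: UO, NV, MI, HW, GK, DI, IE, GR, LD, KA, MM, HV, UL, TM, OD, IS, BN, FU, BC

KA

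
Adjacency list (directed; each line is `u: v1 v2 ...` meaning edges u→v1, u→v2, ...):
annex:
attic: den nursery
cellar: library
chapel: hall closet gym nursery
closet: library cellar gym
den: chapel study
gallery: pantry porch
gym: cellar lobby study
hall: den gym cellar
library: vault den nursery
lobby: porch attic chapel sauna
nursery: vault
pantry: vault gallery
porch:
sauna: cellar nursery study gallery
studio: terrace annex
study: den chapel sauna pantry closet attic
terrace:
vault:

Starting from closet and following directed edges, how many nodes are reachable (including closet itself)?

BFS from closet visits: closet, cellar, gym, library, lobby, study, den, nursery, vault, attic, chapel, porch, sauna, pantry, hall, gallery
Reachable nodes: 16 of 19 total.

16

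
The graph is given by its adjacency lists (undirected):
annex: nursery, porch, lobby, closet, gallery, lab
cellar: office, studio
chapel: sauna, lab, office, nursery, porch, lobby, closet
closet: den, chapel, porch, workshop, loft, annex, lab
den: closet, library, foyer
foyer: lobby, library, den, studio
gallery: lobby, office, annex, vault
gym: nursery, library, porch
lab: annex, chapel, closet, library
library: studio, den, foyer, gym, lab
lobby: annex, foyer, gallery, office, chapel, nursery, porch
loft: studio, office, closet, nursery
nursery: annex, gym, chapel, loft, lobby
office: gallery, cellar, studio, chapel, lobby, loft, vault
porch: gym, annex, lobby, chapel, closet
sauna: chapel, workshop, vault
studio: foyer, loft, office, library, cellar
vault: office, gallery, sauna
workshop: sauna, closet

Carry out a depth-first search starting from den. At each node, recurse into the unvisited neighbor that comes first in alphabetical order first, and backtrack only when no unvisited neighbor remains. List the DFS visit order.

Visit den
den → closet
closet → annex
annex → gallery
gallery → lobby
lobby → chapel
chapel → lab
lab → library
library → foyer
foyer → studio
studio → cellar
cellar → office
office → loft
loft → nursery
nursery → gym
gym → porch
office → vault
vault → sauna
sauna → workshop

den closet annex gallery lobby chapel lab library foyer studio cellar office loft nursery gym porch vault sauna workshop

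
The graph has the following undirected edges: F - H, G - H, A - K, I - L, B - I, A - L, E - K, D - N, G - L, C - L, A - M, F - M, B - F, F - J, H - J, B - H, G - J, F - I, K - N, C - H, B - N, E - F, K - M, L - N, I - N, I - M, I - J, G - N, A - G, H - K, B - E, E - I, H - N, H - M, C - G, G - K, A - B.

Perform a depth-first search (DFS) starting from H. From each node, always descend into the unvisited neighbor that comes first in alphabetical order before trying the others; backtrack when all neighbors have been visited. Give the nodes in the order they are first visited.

Visit H
H → B
B → A
A → G
G → C
C → L
L → I
I → E
E → F
F → J
F → M
M → K
K → N
N → D

H B A G C L I E F J M K N D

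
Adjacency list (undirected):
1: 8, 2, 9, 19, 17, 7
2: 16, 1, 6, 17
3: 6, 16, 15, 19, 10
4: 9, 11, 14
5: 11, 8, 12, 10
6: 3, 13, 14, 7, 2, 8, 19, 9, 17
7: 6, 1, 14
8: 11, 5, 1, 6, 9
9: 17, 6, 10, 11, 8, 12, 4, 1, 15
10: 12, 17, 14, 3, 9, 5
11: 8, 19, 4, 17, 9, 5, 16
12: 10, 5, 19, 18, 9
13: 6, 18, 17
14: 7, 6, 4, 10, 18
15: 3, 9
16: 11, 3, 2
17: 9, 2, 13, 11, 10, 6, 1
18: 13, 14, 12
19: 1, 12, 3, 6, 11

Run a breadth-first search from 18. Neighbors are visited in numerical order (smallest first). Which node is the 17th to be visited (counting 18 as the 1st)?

Visit 18; enqueue 12, 13, 14 → queue [12, 13, 14]
Visit 12; enqueue 5, 9, 10, 19 → queue [13, 14, 5, 9, 10, 19]
Visit 13; enqueue 6, 17 → queue [14, 5, 9, 10, 19, 6, 17]
Visit 14; enqueue 4, 7 → queue [5, 9, 10, 19, 6, 17, 4, 7]
Visit 5; enqueue 8, 11 → queue [9, 10, 19, 6, 17, 4, 7, 8, 11]
Visit 9; enqueue 1, 15 → queue [10, 19, 6, 17, 4, 7, 8, 11, 1, 15]
Visit 10; enqueue 3 → queue [19, 6, 17, 4, 7, 8, 11, 1, 15, 3]
Visit 19 → queue [6, 17, 4, 7, 8, 11, 1, 15, 3]
Visit 6; enqueue 2 → queue [17, 4, 7, 8, 11, 1, 15, 3, 2]
Visit 17 → queue [4, 7, 8, 11, 1, 15, 3, 2]
Visit 4 → queue [7, 8, 11, 1, 15, 3, 2]
Visit 7 → queue [8, 11, 1, 15, 3, 2]
Visit 8 → queue [11, 1, 15, 3, 2]
Visit 11; enqueue 16 → queue [1, 15, 3, 2, 16]
Visit 1 → queue [15, 3, 2, 16]
Visit 15 → queue [3, 2, 16]
Visit 3 → queue [2, 16]
Visit 2 → queue [16]
Visit 16 → queue []

Visit order: 18, 12, 13, 14, 5, 9, 10, 19, 6, 17, 4, 7, 8, 11, 1, 15, 3, 2, 16

3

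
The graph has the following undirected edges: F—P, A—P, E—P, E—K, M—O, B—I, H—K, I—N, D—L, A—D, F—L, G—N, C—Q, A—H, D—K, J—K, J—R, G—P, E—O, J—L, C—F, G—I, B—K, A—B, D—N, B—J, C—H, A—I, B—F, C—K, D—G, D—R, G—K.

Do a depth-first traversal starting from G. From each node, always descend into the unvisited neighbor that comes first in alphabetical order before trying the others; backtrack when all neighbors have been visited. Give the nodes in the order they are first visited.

Visit G
G → D
D → A
A → B
B → F
F → C
C → H
H → K
K → E
E → O
O → M
E → P
K → J
J → L
J → R
C → Q
B → I
I → N

G, D, A, B, F, C, H, K, E, O, M, P, J, L, R, Q, I, N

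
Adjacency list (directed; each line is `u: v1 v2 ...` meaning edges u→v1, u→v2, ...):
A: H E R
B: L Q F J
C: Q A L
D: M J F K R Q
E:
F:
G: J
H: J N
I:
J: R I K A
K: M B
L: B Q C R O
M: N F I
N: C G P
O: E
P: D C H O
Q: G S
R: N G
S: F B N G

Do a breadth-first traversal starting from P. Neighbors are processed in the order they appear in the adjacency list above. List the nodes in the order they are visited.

P → D → C → H → O → M → J → F → K → R → Q → A → L → N → E → I → B → G → S

Visit P; enqueue D, C, H, O → queue [D, C, H, O]
Visit D; enqueue M, J, F, K, R, Q → queue [C, H, O, M, J, F, K, R, Q]
Visit C; enqueue A, L → queue [H, O, M, J, F, K, R, Q, A, L]
Visit H; enqueue N → queue [O, M, J, F, K, R, Q, A, L, N]
Visit O; enqueue E → queue [M, J, F, K, R, Q, A, L, N, E]
Visit M; enqueue I → queue [J, F, K, R, Q, A, L, N, E, I]
Visit J → queue [F, K, R, Q, A, L, N, E, I]
Visit F → queue [K, R, Q, A, L, N, E, I]
Visit K; enqueue B → queue [R, Q, A, L, N, E, I, B]
Visit R; enqueue G → queue [Q, A, L, N, E, I, B, G]
Visit Q; enqueue S → queue [A, L, N, E, I, B, G, S]
Visit A → queue [L, N, E, I, B, G, S]
Visit L → queue [N, E, I, B, G, S]
Visit N → queue [E, I, B, G, S]
Visit E → queue [I, B, G, S]
Visit I → queue [B, G, S]
Visit B → queue [G, S]
Visit G → queue [S]
Visit S → queue []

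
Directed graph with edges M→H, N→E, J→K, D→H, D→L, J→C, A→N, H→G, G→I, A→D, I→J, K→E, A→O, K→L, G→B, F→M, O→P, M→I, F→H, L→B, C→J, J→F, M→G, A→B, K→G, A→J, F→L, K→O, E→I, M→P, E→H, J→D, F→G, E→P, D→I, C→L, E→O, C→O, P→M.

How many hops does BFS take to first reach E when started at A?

Level 0: A
Level 1: B, D, J, N, O
Level 2: C, E, F, H, I, K, L, P
Level 3: G, M
E first appears at level 2.

2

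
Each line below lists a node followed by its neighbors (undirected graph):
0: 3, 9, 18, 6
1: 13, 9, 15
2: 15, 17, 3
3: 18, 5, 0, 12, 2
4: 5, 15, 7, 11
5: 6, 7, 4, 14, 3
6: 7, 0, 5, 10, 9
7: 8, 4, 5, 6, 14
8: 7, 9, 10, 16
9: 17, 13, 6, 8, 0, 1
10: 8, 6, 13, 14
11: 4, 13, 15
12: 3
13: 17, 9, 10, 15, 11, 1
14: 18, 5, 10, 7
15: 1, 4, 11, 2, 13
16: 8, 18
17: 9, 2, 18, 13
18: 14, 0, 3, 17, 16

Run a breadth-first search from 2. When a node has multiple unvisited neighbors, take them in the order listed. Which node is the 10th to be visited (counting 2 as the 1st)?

Visit 2; enqueue 15, 17, 3 → queue [15, 17, 3]
Visit 15; enqueue 1, 4, 11, 13 → queue [17, 3, 1, 4, 11, 13]
Visit 17; enqueue 9, 18 → queue [3, 1, 4, 11, 13, 9, 18]
Visit 3; enqueue 5, 0, 12 → queue [1, 4, 11, 13, 9, 18, 5, 0, 12]
Visit 1 → queue [4, 11, 13, 9, 18, 5, 0, 12]
Visit 4; enqueue 7 → queue [11, 13, 9, 18, 5, 0, 12, 7]
Visit 11 → queue [13, 9, 18, 5, 0, 12, 7]
Visit 13; enqueue 10 → queue [9, 18, 5, 0, 12, 7, 10]
Visit 9; enqueue 6, 8 → queue [18, 5, 0, 12, 7, 10, 6, 8]
Visit 18; enqueue 14, 16 → queue [5, 0, 12, 7, 10, 6, 8, 14, 16]
Visit 5 → queue [0, 12, 7, 10, 6, 8, 14, 16]
Visit 0 → queue [12, 7, 10, 6, 8, 14, 16]
Visit 12 → queue [7, 10, 6, 8, 14, 16]
Visit 7 → queue [10, 6, 8, 14, 16]
Visit 10 → queue [6, 8, 14, 16]
Visit 6 → queue [8, 14, 16]
Visit 8 → queue [14, 16]
Visit 14 → queue [16]
Visit 16 → queue []

Visit order: 2, 15, 17, 3, 1, 4, 11, 13, 9, 18, 5, 0, 12, 7, 10, 6, 8, 14, 16

18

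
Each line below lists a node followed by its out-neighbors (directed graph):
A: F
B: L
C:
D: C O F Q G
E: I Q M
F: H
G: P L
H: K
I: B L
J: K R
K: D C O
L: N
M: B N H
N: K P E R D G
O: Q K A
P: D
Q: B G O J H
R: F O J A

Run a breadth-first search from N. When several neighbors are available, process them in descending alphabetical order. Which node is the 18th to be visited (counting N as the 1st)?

B

Visit N; enqueue R, P, K, G, E, D → queue [R, P, K, G, E, D]
Visit R; enqueue O, J, F, A → queue [P, K, G, E, D, O, J, F, A]
Visit P → queue [K, G, E, D, O, J, F, A]
Visit K; enqueue C → queue [G, E, D, O, J, F, A, C]
Visit G; enqueue L → queue [E, D, O, J, F, A, C, L]
Visit E; enqueue Q, M, I → queue [D, O, J, F, A, C, L, Q, M, I]
Visit D → queue [O, J, F, A, C, L, Q, M, I]
Visit O → queue [J, F, A, C, L, Q, M, I]
Visit J → queue [F, A, C, L, Q, M, I]
Visit F; enqueue H → queue [A, C, L, Q, M, I, H]
Visit A → queue [C, L, Q, M, I, H]
Visit C → queue [L, Q, M, I, H]
Visit L → queue [Q, M, I, H]
Visit Q; enqueue B → queue [M, I, H, B]
Visit M → queue [I, H, B]
Visit I → queue [H, B]
Visit H → queue [B]
Visit B → queue []

Visit order: N, R, P, K, G, E, D, O, J, F, A, C, L, Q, M, I, H, B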